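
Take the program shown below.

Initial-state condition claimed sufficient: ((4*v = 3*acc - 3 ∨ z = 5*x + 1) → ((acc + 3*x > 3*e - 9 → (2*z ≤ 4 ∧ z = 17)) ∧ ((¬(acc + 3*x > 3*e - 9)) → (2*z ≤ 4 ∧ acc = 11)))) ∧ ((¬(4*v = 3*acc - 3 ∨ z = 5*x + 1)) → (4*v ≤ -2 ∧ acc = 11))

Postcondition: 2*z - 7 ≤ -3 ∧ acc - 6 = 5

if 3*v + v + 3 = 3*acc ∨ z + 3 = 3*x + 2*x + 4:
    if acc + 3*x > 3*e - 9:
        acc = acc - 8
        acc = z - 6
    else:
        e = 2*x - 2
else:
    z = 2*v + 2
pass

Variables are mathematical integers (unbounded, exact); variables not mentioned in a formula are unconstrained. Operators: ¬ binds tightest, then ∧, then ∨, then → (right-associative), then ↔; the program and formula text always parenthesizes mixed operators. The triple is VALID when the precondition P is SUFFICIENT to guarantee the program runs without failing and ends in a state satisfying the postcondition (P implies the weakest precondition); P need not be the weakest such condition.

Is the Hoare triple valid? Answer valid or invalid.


Working backward. After the program, the postcondition 2*z - 7 ≤ -3 ∧ acc - 6 = 5 must hold; in canonical form it is 2*z ≤ 4 ∧ acc = 11.
Before skip: 2*z ≤ 4 ∧ acc = 11
Then branch requires (acc + 3*x > 3*e - 9 → (2*z ≤ 4 ∧ z = 17)) ∧ ((¬(acc + 3*x > 3*e - 9)) → (2*z ≤ 4 ∧ acc = 11)); else branch requires 4*v ≤ 0 ∧ acc = 11.
Before the if: ((4*v = 3*acc - 3 ∨ z = 5*x + 1) → ((acc + 3*x > 3*e - 9 → (2*z ≤ 4 ∧ z = 17)) ∧ ((¬(acc + 3*x > 3*e - 9)) → (2*z ≤ 4 ∧ acc = 11)))) ∧ ((¬(4*v = 3*acc - 3 ∨ z = 5*x + 1)) → (4*v ≤ 0 ∧ acc = 11))
The weakest precondition is ((4*v = 3*acc - 3 ∨ z = 5*x + 1) → ((acc + 3*x > 3*e - 9 → (2*z ≤ 4 ∧ z = 17)) ∧ ((¬(acc + 3*x > 3*e - 9)) → (2*z ≤ 4 ∧ acc = 11)))) ∧ ((¬(4*v = 3*acc - 3 ∨ z = 5*x + 1)) → (4*v ≤ 0 ∧ acc = 11)).
Check whether ((4*v = 3*acc - 3 ∨ z = 5*x + 1) → ((acc + 3*x > 3*e - 9 → (2*z ≤ 4 ∧ z = 17)) ∧ ((¬(acc + 3*x > 3*e - 9)) → (2*z ≤ 4 ∧ acc = 11)))) ∧ ((¬(4*v = 3*acc - 3 ∨ z = 5*x + 1)) → (4*v ≤ -2 ∧ acc = 11)) implies it.
Every state satisfying the precondition satisfies the weakest precondition: the implication holds.
Answer: valid


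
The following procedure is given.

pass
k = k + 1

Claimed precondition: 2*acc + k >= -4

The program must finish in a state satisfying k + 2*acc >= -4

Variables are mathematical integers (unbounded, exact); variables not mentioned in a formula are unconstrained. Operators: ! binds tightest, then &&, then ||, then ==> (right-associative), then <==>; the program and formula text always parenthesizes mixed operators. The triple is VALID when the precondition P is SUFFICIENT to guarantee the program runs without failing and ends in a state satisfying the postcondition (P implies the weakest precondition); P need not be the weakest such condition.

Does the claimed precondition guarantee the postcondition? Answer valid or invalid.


Working backward. After the program, the postcondition k + 2*acc >= -4 must hold; in canonical form it is 2*acc + k >= -4.
Before k := k + 1: 2*acc + k >= -5
Before skip: 2*acc + k >= -5
The weakest precondition is 2*acc + k >= -5.
Check whether 2*acc + k >= -4 implies it.
Every state satisfying the precondition satisfies the weakest precondition: the implication holds.
Answer: valid


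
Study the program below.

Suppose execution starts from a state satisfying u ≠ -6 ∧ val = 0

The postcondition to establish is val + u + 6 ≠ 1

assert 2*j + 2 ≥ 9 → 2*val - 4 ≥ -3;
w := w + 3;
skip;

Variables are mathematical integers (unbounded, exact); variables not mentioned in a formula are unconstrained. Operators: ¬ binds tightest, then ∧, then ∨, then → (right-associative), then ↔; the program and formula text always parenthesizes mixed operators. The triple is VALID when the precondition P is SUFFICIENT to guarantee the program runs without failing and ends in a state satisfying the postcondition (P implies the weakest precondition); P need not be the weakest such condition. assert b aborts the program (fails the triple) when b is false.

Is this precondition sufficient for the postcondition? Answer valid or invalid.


Working backward. After the program, the postcondition val + u + 6 ≠ 1 must hold; in canonical form it is u + val ≠ -5.
Before skip: u + val ≠ -5
Before w := w + 3: u + val ≠ -5
Before assert 2*j + 2 ≥ 9 → 2*val - 4 ≥ -3: (2*j ≥ 7 → 2*val ≥ 1) ∧ u + val ≠ -5
The weakest precondition is (2*j ≥ 7 → 2*val ≥ 1) ∧ u + val ≠ -5.
Check whether u ≠ -6 ∧ val = 0 implies it.
Countermodel: at the initial state j = 4, u = 0, val = 0, the precondition holds but the weakest precondition fails.
Answer: invalid


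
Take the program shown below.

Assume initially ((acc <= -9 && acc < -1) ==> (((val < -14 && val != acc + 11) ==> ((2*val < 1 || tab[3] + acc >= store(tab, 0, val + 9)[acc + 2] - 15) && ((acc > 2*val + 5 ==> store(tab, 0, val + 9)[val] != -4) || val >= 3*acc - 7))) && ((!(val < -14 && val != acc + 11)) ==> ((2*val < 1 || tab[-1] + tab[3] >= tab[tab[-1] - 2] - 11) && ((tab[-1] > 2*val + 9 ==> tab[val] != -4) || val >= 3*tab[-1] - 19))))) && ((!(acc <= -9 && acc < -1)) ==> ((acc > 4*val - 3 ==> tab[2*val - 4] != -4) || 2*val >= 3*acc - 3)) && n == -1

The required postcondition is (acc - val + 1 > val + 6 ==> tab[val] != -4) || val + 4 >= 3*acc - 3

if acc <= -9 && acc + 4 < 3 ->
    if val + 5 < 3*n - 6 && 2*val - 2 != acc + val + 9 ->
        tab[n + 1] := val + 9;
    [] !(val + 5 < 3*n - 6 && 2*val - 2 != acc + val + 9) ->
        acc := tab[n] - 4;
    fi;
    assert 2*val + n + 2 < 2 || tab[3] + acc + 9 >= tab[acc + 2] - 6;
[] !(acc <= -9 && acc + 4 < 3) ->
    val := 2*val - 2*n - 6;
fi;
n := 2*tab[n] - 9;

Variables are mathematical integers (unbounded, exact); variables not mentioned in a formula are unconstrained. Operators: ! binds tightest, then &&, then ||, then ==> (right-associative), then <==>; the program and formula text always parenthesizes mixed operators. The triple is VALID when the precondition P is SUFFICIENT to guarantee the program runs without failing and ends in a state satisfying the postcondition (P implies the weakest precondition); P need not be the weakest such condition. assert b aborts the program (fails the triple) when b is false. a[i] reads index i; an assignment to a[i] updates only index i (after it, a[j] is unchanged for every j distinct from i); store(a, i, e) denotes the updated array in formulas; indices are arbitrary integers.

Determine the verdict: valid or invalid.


Working backward. After the program, the postcondition (acc - val + 1 > val + 6 ==> tab[val] != -4) || val + 4 >= 3*acc - 3 must hold; in canonical form it is (acc > 2*val + 5 ==> tab[val] != -4) || val >= 3*acc - 7.
Before n := 2*tab[n] - 9: (acc > 2*val + 5 ==> tab[val] != -4) || val >= 3*acc - 7
Then branch requires ((val < 3*n - 11 && val != acc + 11) ==> ((n + 2*val < 0 || store(tab, n + 1, val + 9)[3] + acc >= store(tab, n + 1, val + 9)[acc + 2] - 15) && ((acc > 2*val + 5 ==> store(tab, n + 1, val + 9)[val] != -4) || val >= 3*acc - 7))) && ((!(val < 3*n - 11 && val != acc + 11)) ==> ((n + 2*val < 0 || tab[3] + tab[n] >= tab[tab[n] - 2] - 11) && ((tab[n] > 2*val + 9 ==> tab[val] != -4) || val >= 3*tab[n] - 19))); else branch requires (acc + 4*n > 4*val - 7 ==> tab[-2*n + 2*val - 6] != -4) || 2*val >= 3*acc + 2*n - 1.
Before the if: ((acc <= -9 && acc < -1) ==> (((val < 3*n - 11 && val != acc + 11) ==> ((n + 2*val < 0 || store(tab, n + 1, val + 9)[3] + acc >= store(tab, n + 1, val + 9)[acc + 2] - 15) && ((acc > 2*val + 5 ==> store(tab, n + 1, val + 9)[val] != -4) || val >= 3*acc - 7))) && ((!(val < 3*n - 11 && val != acc + 11)) ==> ((n + 2*val < 0 || tab[3] + tab[n] >= tab[tab[n] - 2] - 11) && ((tab[n] > 2*val + 9 ==> tab[val] != -4) || val >= 3*tab[n] - 19))))) && ((!(acc <= -9 && acc < -1)) ==> ((acc + 4*n > 4*val - 7 ==> tab[-2*n + 2*val - 6] != -4) || 2*val >= 3*acc + 2*n - 1))
The weakest precondition is ((acc <= -9 && acc < -1) ==> (((val < 3*n - 11 && val != acc + 11) ==> ((n + 2*val < 0 || store(tab, n + 1, val + 9)[3] + acc >= store(tab, n + 1, val + 9)[acc + 2] - 15) && ((acc > 2*val + 5 ==> store(tab, n + 1, val + 9)[val] != -4) || val >= 3*acc - 7))) && ((!(val < 3*n - 11 && val != acc + 11)) ==> ((n + 2*val < 0 || tab[3] + tab[n] >= tab[tab[n] - 2] - 11) && ((tab[n] > 2*val + 9 ==> tab[val] != -4) || val >= 3*tab[n] - 19))))) && ((!(acc <= -9 && acc < -1)) ==> ((acc + 4*n > 4*val - 7 ==> tab[-2*n + 2*val - 6] != -4) || 2*val >= 3*acc + 2*n - 1)).
Check whether ((acc <= -9 && acc < -1) ==> (((val < -14 && val != acc + 11) ==> ((2*val < 1 || tab[3] + acc >= store(tab, 0, val + 9)[acc + 2] - 15) && ((acc > 2*val + 5 ==> store(tab, 0, val + 9)[val] != -4) || val >= 3*acc - 7))) && ((!(val < -14 && val != acc + 11)) ==> ((2*val < 1 || tab[-1] + tab[3] >= tab[tab[-1] - 2] - 11) && ((tab[-1] > 2*val + 9 ==> tab[val] != -4) || val >= 3*tab[-1] - 19))))) && ((!(acc <= -9 && acc < -1)) ==> ((acc > 4*val - 3 ==> tab[2*val - 4] != -4) || 2*val >= 3*acc - 3)) && n == -1 implies it.
Every state satisfying the precondition satisfies the weakest precondition: the implication holds.
Answer: valid


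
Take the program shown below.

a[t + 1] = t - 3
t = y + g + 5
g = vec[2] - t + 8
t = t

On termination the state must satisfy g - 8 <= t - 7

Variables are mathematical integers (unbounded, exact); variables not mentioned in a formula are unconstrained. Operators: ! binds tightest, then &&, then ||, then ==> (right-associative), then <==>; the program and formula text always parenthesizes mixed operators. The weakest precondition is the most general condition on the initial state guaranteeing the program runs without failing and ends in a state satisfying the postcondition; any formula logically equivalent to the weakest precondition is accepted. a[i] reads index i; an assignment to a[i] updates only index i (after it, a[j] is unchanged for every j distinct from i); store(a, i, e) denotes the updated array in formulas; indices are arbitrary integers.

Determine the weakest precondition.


Working backward. After the program, the postcondition g - 8 <= t - 7 must hold; in canonical form it is g <= t + 1.
Before t := t: g <= t + 1
Before g := vec[2] - t + 8: vec[2] <= 2*t - 7
Before t := y + g + 5: vec[2] <= 2*g + 2*y + 3
Before a[t + 1] := t - 3: vec[2] <= 2*g + 2*y + 3
Answer: WP = vec[2] <= 2*g + 2*y + 3


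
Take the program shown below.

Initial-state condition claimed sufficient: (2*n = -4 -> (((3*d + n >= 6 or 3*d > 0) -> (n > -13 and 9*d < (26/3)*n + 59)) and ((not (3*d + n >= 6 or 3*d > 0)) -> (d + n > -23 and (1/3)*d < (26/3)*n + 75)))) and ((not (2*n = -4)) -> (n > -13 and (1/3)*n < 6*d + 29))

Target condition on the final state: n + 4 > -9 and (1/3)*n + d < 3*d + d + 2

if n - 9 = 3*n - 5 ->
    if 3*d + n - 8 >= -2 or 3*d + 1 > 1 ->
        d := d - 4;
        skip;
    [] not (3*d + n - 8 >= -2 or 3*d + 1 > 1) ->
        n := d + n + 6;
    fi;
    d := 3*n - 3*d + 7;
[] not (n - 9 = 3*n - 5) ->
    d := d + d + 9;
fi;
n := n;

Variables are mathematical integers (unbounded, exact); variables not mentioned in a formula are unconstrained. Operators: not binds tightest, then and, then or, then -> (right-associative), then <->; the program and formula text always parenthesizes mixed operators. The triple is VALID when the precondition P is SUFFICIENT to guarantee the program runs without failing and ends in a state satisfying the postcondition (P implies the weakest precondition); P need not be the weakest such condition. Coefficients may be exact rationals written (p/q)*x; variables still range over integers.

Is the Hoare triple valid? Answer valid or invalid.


Working backward. After the program, the postcondition n + 4 > -9 and (1/3)*n + d < 3*d + d + 2 must hold; in canonical form it is n > -13 and (1/3)*n < 3*d + 2.
Before n := n: n > -13 and (1/3)*n < 3*d + 2
Then branch requires ((3*d + n >= 6 or 3*d > 0) -> (n > -13 and 9*d < (26/3)*n + 59)) and ((not (3*d + n >= 6 or 3*d > 0)) -> (d + n > -19 and (1/3)*d < (26/3)*n + 75)); else branch requires n > -13 and (1/3)*n < 6*d + 29.
Before the if: (2*n = -4 -> (((3*d + n >= 6 or 3*d > 0) -> (n > -13 and 9*d < (26/3)*n + 59)) and ((not (3*d + n >= 6 or 3*d > 0)) -> (d + n > -19 and (1/3)*d < (26/3)*n + 75)))) and ((not (2*n = -4)) -> (n > -13 and (1/3)*n < 6*d + 29))
The weakest precondition is (2*n = -4 -> (((3*d + n >= 6 or 3*d > 0) -> (n > -13 and 9*d < (26/3)*n + 59)) and ((not (3*d + n >= 6 or 3*d > 0)) -> (d + n > -19 and (1/3)*d < (26/3)*n + 75)))) and ((not (2*n = -4)) -> (n > -13 and (1/3)*n < 6*d + 29)).
Check whether (2*n = -4 -> (((3*d + n >= 6 or 3*d > 0) -> (n > -13 and 9*d < (26/3)*n + 59)) and ((not (3*d + n >= 6 or 3*d > 0)) -> (d + n > -23 and (1/3)*d < (26/3)*n + 75)))) and ((not (2*n = -4)) -> (n > -13 and (1/3)*n < 6*d + 29)) implies it.
Countermodel: at the initial state d = -17, n = -2, the precondition holds but the weakest precondition fails.
Answer: invalid


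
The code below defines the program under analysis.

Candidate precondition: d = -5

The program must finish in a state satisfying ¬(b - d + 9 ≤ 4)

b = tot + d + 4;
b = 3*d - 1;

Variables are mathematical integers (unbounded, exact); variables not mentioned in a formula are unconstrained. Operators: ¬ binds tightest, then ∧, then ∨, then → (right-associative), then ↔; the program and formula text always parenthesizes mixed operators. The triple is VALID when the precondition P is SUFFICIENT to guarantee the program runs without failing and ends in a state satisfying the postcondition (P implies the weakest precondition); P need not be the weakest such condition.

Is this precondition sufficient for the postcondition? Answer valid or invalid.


Working backward. After the program, the postcondition ¬(b - d + 9 ≤ 4) must hold; in canonical form it is ¬(b ≤ d - 5).
Before b := 3*d - 1: ¬(2*d ≤ -4)
Before b := tot + d + 4: ¬(2*d ≤ -4)
The weakest precondition is ¬(2*d ≤ -4).
Check whether d = -5 implies it.
Countermodel: at the initial state d = -5, the precondition holds but the weakest precondition fails.
Answer: invalid


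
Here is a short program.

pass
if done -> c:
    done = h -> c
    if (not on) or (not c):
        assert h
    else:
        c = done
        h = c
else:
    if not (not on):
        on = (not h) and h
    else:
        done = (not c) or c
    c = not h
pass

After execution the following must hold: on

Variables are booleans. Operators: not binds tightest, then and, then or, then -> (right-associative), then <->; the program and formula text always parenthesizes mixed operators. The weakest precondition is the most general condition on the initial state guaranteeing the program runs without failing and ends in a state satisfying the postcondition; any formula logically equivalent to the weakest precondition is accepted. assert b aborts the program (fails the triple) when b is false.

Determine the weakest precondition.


Working backward. After the program, on must hold.
Before skip: on
Then branch requires (((not on) or (not c)) -> (h and on)) and ((not ((not on) or (not c))) -> on); else branch requires (not on) and ((not on) -> on).
Before the if: ((done -> c) -> ((((not on) or (not c)) -> (h and on)) and ((not ((not on) or (not c))) -> on))) and ((not (done -> c)) -> ((not on) and ((not on) -> on)))
Before skip: ((done -> c) -> ((((not on) or (not c)) -> (h and on)) and ((not ((not on) or (not c))) -> on))) and ((not (done -> c)) -> ((not on) and ((not on) -> on)))
Answer: WP = ((done -> c) -> ((((not on) or (not c)) -> (h and on)) and ((not ((not on) or (not c))) -> on))) and ((not (done -> c)) -> ((not on) and ((not on) -> on)))


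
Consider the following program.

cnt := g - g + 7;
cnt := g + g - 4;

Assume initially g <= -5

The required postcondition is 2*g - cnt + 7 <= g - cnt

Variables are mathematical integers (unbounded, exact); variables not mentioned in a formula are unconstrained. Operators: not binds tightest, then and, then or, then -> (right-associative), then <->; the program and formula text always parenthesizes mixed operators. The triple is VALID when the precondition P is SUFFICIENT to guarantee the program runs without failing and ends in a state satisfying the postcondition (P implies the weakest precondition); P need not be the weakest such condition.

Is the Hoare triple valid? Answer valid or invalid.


Working backward. After the program, the postcondition 2*g - cnt + 7 <= g - cnt must hold; in canonical form it is g <= -7.
Before cnt := g + g - 4: g <= -7
Before cnt := g - g + 7: g <= -7
The weakest precondition is g <= -7.
Check whether g <= -5 implies it.
Countermodel: at the initial state g = -6, the precondition holds but the weakest precondition fails.
Answer: invalid


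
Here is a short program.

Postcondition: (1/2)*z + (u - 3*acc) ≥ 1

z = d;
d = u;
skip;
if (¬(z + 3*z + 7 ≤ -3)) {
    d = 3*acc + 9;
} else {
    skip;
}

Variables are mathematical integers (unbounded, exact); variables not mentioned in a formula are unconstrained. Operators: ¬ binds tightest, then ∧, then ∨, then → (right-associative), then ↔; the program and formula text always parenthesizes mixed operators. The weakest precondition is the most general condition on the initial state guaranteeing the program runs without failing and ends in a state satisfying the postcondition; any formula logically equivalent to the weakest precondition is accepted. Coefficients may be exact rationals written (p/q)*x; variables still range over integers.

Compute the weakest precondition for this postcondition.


Working backward. After the program, the postcondition (1/2)*z + (u - 3*acc) ≥ 1 must hold; in canonical form it is u + (1/2)*z ≥ 3*acc + 1.
Then branch requires u + (1/2)*z ≥ 3*acc + 1; else branch requires u + (1/2)*z ≥ 3*acc + 1.
Before the if: ((¬(4*z ≤ -10)) → u + (1/2)*z ≥ 3*acc + 1) ∧ (4*z ≤ -10 → u + (1/2)*z ≥ 3*acc + 1)
Before skip: ((¬(4*z ≤ -10)) → u + (1/2)*z ≥ 3*acc + 1) ∧ (4*z ≤ -10 → u + (1/2)*z ≥ 3*acc + 1)
Before d := u: ((¬(4*z ≤ -10)) → u + (1/2)*z ≥ 3*acc + 1) ∧ (4*z ≤ -10 → u + (1/2)*z ≥ 3*acc + 1)
Before z := d: ((¬(4*d ≤ -10)) → (1/2)*d + u ≥ 3*acc + 1) ∧ (4*d ≤ -10 → (1/2)*d + u ≥ 3*acc + 1)
Answer: WP = ((¬(4*d ≤ -10)) → (1/2)*d + u ≥ 3*acc + 1) ∧ (4*d ≤ -10 → (1/2)*d + u ≥ 3*acc + 1)


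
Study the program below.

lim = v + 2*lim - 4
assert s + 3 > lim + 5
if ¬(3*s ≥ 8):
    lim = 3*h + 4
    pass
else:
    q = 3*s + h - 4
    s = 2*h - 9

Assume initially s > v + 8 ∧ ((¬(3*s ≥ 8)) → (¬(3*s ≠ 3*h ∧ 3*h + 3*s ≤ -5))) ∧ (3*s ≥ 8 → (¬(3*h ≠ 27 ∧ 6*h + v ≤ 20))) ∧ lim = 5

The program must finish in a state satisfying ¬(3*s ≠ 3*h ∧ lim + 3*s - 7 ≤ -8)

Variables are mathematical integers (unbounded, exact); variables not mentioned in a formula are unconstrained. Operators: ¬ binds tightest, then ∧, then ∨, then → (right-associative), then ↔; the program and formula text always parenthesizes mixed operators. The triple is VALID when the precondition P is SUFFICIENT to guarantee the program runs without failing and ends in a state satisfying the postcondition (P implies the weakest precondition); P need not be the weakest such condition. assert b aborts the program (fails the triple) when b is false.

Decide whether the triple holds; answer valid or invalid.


Working backward. After the program, the postcondition ¬(3*s ≠ 3*h ∧ lim + 3*s - 7 ≤ -8) must hold; in canonical form it is ¬(3*s ≠ 3*h ∧ lim + 3*s ≤ -1).
Then branch requires ¬(3*s ≠ 3*h ∧ 3*h + 3*s ≤ -5); else branch requires ¬(3*h ≠ 27 ∧ 6*h + lim ≤ 26).
Before the if: ((¬(3*s ≥ 8)) → (¬(3*s ≠ 3*h ∧ 3*h + 3*s ≤ -5))) ∧ (3*s ≥ 8 → (¬(3*h ≠ 27 ∧ 6*h + lim ≤ 26)))
Before assert s + 3 > lim + 5: s > lim + 2 ∧ ((¬(3*s ≥ 8)) → (¬(3*s ≠ 3*h ∧ 3*h + 3*s ≤ -5))) ∧ (3*s ≥ 8 → (¬(3*h ≠ 27 ∧ 6*h + lim ≤ 26)))
Before lim := v + 2*lim - 4: s > 2*lim + v - 2 ∧ ((¬(3*s ≥ 8)) → (¬(3*s ≠ 3*h ∧ 3*h + 3*s ≤ -5))) ∧ (3*s ≥ 8 → (¬(3*h ≠ 27 ∧ 6*h + 2*lim + v ≤ 30)))
The weakest precondition is s > 2*lim + v - 2 ∧ ((¬(3*s ≥ 8)) → (¬(3*s ≠ 3*h ∧ 3*h + 3*s ≤ -5))) ∧ (3*s ≥ 8 → (¬(3*h ≠ 27 ∧ 6*h + 2*lim + v ≤ 30))).
Check whether s > v + 8 ∧ ((¬(3*s ≥ 8)) → (¬(3*s ≠ 3*h ∧ 3*h + 3*s ≤ -5))) ∧ (3*s ≥ 8 → (¬(3*h ≠ 27 ∧ 6*h + v ≤ 20))) ∧ lim = 5 implies it.
Every state satisfying the precondition satisfies the weakest precondition: the implication holds.
Answer: valid


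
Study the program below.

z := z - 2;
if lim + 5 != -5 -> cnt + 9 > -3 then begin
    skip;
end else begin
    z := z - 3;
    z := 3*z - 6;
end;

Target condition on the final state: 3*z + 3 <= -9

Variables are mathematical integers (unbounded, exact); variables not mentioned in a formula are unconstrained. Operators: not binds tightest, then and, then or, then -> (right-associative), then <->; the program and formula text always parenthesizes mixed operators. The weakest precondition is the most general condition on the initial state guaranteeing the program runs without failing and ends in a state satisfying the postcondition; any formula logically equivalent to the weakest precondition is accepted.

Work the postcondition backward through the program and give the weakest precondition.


Working backward. After the program, the postcondition 3*z + 3 <= -9 must hold; in canonical form it is 3*z <= -12.
Then branch requires 3*z <= -12; else branch requires 9*z <= 33.
Before the if: ((lim != -10 -> cnt > -12) -> 3*z <= -12) and ((not (lim != -10 -> cnt > -12)) -> 9*z <= 33)
Before z := z - 2: ((lim != -10 -> cnt > -12) -> 3*z <= -6) and ((not (lim != -10 -> cnt > -12)) -> 9*z <= 51)
Answer: WP = ((lim != -10 -> cnt > -12) -> 3*z <= -6) and ((not (lim != -10 -> cnt > -12)) -> 9*z <= 51)


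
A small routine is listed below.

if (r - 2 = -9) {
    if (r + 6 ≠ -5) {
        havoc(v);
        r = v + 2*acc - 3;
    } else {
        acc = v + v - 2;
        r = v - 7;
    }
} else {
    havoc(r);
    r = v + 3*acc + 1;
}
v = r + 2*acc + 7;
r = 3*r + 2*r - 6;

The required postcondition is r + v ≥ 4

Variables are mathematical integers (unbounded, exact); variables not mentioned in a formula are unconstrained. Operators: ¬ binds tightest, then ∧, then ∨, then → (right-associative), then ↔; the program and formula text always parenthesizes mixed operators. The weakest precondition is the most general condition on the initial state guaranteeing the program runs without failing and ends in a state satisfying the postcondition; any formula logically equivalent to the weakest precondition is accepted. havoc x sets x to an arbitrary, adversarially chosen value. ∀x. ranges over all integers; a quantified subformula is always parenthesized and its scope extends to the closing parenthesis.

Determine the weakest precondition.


Working backward. After the program, r + v ≥ 4 must hold.
Before r := 3*r + 2*r - 6: 5*r + v ≥ 10
Before v := r + 2*acc + 7: 2*acc + 6*r ≥ 3
Then branch requires (r ≠ -11 → (∀v_1. 14*acc + 6*v_1 ≥ 21)) ∧ ((¬(r ≠ -11)) → 10*v ≥ 49); else branch requires 20*acc + 6*v ≥ -3.
Before the if: (r = -7 → ((r ≠ -11 → (∀v_1. 14*acc + 6*v_1 ≥ 21)) ∧ ((¬(r ≠ -11)) → 10*v ≥ 49))) ∧ ((¬(r = -7)) → 20*acc + 6*v ≥ -3)
Answer: WP = (r = -7 → ((r ≠ -11 → (∀v_1. 14*acc + 6*v_1 ≥ 21)) ∧ ((¬(r ≠ -11)) → 10*v ≥ 49))) ∧ ((¬(r = -7)) → 20*acc + 6*v ≥ -3)


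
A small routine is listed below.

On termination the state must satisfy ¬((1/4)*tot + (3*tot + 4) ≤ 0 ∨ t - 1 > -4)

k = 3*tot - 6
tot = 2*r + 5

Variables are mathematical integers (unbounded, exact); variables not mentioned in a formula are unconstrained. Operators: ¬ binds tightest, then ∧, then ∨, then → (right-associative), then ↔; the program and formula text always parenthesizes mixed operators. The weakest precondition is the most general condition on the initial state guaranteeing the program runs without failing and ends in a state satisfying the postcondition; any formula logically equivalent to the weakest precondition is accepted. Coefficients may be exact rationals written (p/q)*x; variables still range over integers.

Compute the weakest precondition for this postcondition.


Working backward. After the program, the postcondition ¬((1/4)*tot + (3*tot + 4) ≤ 0 ∨ t - 1 > -4) must hold; in canonical form it is ¬((13/4)*tot ≤ -4 ∨ t > -3).
Before tot := 2*r + 5: ¬((13/2)*r ≤ -81/4 ∨ t > -3)
Before k := 3*tot - 6: ¬((13/2)*r ≤ -81/4 ∨ t > -3)
Answer: WP = ¬((13/2)*r ≤ -81/4 ∨ t > -3)


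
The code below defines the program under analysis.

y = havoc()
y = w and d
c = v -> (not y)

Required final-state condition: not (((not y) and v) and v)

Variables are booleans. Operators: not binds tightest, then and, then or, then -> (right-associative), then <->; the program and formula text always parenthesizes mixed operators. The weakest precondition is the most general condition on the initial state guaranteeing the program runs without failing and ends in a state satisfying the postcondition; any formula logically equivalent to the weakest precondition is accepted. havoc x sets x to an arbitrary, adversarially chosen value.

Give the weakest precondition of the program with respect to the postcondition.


Working backward. After the program, the postcondition not (((not y) and v) and v) must hold; in canonical form it is not ((not y) and v).
Before c := v -> (not y): not ((not y) and v)
Before y := w and d: not ((not (w and d)) and v)
Before havoc y: not ((not (w and d)) and v)
Answer: WP = not ((not (w and d)) and v)


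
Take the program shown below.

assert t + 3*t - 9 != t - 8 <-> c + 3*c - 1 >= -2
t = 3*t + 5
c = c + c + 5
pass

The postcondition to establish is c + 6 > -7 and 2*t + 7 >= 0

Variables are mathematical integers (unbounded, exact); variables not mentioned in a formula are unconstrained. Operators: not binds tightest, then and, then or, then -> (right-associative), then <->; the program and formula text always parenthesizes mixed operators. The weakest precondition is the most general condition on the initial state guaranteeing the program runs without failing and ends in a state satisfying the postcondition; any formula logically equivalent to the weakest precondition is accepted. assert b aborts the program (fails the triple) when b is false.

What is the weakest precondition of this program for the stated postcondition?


Working backward. After the program, the postcondition c + 6 > -7 and 2*t + 7 >= 0 must hold; in canonical form it is c > -13 and 2*t >= -7.
Before skip: c > -13 and 2*t >= -7
Before c := c + c + 5: 2*c > -18 and 2*t >= -7
Before t := 3*t + 5: 2*c > -18 and 6*t >= -17
Before assert t + 3*t - 9 != t - 8 <-> c + 3*c - 1 >= -2: (3*t != 1 <-> 4*c >= -1) and 2*c > -18 and 6*t >= -17
Answer: WP = (3*t != 1 <-> 4*c >= -1) and 2*c > -18 and 6*t >= -17


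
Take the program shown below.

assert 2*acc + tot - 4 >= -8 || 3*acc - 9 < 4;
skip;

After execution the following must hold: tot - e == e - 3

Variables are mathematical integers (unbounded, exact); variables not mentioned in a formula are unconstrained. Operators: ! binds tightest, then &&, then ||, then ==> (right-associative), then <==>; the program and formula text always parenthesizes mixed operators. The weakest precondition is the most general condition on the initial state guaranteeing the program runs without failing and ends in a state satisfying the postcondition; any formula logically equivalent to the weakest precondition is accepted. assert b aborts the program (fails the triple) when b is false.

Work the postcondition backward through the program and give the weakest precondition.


Working backward. After the program, the postcondition tot - e == e - 3 must hold; in canonical form it is tot == 2*e - 3.
Before skip: tot == 2*e - 3
Before assert 2*acc + tot - 4 >= -8 || 3*acc - 9 < 4: (2*acc + tot >= -4 || 3*acc < 13) && tot == 2*e - 3
Answer: WP = (2*acc + tot >= -4 || 3*acc < 13) && tot == 2*e - 3


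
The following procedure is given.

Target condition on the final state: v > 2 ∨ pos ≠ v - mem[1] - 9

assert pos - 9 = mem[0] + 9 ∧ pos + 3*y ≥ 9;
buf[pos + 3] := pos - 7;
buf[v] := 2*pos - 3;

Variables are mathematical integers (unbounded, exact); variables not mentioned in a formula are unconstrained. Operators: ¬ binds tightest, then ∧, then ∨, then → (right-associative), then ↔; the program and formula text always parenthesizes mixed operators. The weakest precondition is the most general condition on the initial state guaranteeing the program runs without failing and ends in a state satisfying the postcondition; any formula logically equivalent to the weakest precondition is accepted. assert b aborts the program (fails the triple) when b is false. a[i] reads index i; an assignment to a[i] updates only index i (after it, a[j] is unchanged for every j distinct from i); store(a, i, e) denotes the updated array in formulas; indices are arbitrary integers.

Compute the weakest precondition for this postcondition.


Working backward. After the program, the postcondition v > 2 ∨ pos ≠ v - mem[1] - 9 must hold; in canonical form it is v > 2 ∨ mem[1] + pos ≠ v - 9.
Before buf[v] := 2*pos - 3: v > 2 ∨ mem[1] + pos ≠ v - 9
Before buf[pos + 3] := pos - 7: v > 2 ∨ mem[1] + pos ≠ v - 9
Before assert pos - 9 = mem[0] + 9 ∧ pos + 3*y ≥ 9: pos = mem[0] + 18 ∧ pos + 3*y ≥ 9 ∧ (v > 2 ∨ mem[1] + pos ≠ v - 9)
Answer: WP = pos = mem[0] + 18 ∧ pos + 3*y ≥ 9 ∧ (v > 2 ∨ mem[1] + pos ≠ v - 9)


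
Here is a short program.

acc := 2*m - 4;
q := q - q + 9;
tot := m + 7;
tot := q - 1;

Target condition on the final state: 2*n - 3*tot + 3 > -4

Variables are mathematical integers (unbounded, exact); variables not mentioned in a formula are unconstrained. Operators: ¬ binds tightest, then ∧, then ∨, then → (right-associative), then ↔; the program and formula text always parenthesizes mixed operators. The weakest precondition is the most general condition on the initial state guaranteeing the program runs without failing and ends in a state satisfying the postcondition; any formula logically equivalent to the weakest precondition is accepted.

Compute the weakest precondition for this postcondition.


Working backward. After the program, the postcondition 2*n - 3*tot + 3 > -4 must hold; in canonical form it is 2*n > 3*tot - 7.
Before tot := q - 1: 2*n > 3*q - 10
Before tot := m + 7: 2*n > 3*q - 10
Before q := q - q + 9: 2*n > 17
Before acc := 2*m - 4: 2*n > 17
Answer: WP = 2*n > 17


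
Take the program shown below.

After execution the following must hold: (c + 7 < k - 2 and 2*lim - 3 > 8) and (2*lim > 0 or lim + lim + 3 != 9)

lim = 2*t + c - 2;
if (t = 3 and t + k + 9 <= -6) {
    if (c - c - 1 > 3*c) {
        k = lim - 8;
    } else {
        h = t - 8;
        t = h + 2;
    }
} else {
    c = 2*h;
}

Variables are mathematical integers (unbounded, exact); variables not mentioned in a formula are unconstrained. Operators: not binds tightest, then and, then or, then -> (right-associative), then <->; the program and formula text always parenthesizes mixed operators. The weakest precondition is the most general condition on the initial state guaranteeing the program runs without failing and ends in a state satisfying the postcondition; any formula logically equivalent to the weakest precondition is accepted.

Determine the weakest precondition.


Working backward. After the program, the postcondition (c + 7 < k - 2 and 2*lim - 3 > 8) and (2*lim > 0 or lim + lim + 3 != 9) must hold; in canonical form it is c < k - 9 and 2*lim > 11 and (2*lim > 0 or 2*lim != 6).
Then branch requires (3*c < -1 -> (c < lim - 17 and 2*lim > 11 and (2*lim > 0 or 2*lim != 6))) and ((not (3*c < -1)) -> (c < k - 9 and 2*lim > 11 and (2*lim > 0 or 2*lim != 6))); else branch requires 2*h < k - 9 and 2*lim > 11 and (2*lim > 0 or 2*lim != 6).
Before the if: ((t = 3 and k + t <= -15) -> ((3*c < -1 -> (c < lim - 17 and 2*lim > 11 and (2*lim > 0 or 2*lim != 6))) and ((not (3*c < -1)) -> (c < k - 9 and 2*lim > 11 and (2*lim > 0 or 2*lim != 6))))) and ((not (t = 3 and k + t <= -15)) -> (2*h < k - 9 and 2*lim > 11 and (2*lim > 0 or 2*lim != 6)))
Before lim := 2*t + c - 2: ((t = 3 and k + t <= -15) -> ((3*c < -1 -> (2*t > 19 and 2*c + 4*t > 15 and (2*c + 4*t > 4 or 2*c + 4*t != 10))) and ((not (3*c < -1)) -> (c < k - 9 and 2*c + 4*t > 15 and (2*c + 4*t > 4 or 2*c + 4*t != 10))))) and ((not (t = 3 and k + t <= -15)) -> (2*h < k - 9 and 2*c + 4*t > 15 and (2*c + 4*t > 4 or 2*c + 4*t != 10)))
Answer: WP = ((t = 3 and k + t <= -15) -> ((3*c < -1 -> (2*t > 19 and 2*c + 4*t > 15 and (2*c + 4*t > 4 or 2*c + 4*t != 10))) and ((not (3*c < -1)) -> (c < k - 9 and 2*c + 4*t > 15 and (2*c + 4*t > 4 or 2*c + 4*t != 10))))) and ((not (t = 3 and k + t <= -15)) -> (2*h < k - 9 and 2*c + 4*t > 15 and (2*c + 4*t > 4 or 2*c + 4*t != 10)))


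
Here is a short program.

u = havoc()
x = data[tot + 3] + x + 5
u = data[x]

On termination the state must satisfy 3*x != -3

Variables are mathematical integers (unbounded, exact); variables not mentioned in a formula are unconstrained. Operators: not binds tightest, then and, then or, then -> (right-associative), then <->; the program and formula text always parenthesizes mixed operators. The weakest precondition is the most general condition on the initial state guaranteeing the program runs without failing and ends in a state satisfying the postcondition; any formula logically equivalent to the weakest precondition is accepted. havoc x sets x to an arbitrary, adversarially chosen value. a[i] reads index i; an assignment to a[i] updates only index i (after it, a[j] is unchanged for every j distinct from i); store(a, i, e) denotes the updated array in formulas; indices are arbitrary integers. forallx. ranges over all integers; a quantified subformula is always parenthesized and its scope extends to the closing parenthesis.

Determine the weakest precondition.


Working backward. After the program, 3*x != -3 must hold.
Before u := data[x]: 3*x != -3
Before x := data[tot + 3] + x + 5: 3*data[tot + 3] + 3*x != -18
Before havoc u: 3*data[tot + 3] + 3*x != -18
Answer: WP = 3*data[tot + 3] + 3*x != -18


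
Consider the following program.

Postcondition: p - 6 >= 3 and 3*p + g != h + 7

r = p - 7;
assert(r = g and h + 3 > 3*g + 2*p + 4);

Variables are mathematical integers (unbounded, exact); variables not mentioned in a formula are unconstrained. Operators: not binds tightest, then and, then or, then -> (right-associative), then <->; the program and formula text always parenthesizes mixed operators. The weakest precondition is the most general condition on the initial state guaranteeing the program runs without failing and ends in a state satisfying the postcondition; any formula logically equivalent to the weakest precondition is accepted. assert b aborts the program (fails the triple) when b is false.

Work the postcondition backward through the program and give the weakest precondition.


Working backward. After the program, the postcondition p - 6 >= 3 and 3*p + g != h + 7 must hold; in canonical form it is p >= 9 and g + 3*p != h + 7.
Before assert r = g and h + 3 > 3*g + 2*p + 4: r = g and h > 3*g + 2*p + 1 and p >= 9 and g + 3*p != h + 7
Before r := p - 7: p = g + 7 and h > 3*g + 2*p + 1 and p >= 9 and g + 3*p != h + 7
Answer: WP = p = g + 7 and h > 3*g + 2*p + 1 and p >= 9 and g + 3*p != h + 7


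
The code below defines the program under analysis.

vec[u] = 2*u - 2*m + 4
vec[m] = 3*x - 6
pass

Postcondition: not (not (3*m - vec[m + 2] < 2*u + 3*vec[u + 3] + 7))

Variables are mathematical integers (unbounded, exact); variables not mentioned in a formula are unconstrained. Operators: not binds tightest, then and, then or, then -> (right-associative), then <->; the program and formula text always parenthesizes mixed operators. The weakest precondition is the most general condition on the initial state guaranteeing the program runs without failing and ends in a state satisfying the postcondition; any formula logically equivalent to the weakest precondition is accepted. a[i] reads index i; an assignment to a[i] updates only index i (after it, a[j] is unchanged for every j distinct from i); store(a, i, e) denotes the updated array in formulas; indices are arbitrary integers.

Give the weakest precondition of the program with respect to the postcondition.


Working backward. After the program, the postcondition not (not (3*m - vec[m + 2] < 2*u + 3*vec[u + 3] + 7)) must hold; in canonical form it is 3*m < vec[m + 2] + 3*vec[u + 3] + 2*u + 7.
Before skip: 3*m < vec[m + 2] + 3*vec[u + 3] + 2*u + 7
Before vec[m] := 3*x - 6: 3*m < store(vec, m, 3*x - 6)[m + 2] + 3*store(vec, m, 3*x - 6)[u + 3] + 2*u + 7
Before vec[u] := 2*u - 2*m + 4: 3*m < store(store(vec, u, -2*m + 2*u + 4), m, 3*x - 6)[m + 2] + 3*store(store(vec, u, -2*m + 2*u + 4), m, 3*x - 6)[u + 3] + 2*u + 7
Answer: WP = 3*m < store(store(vec, u, -2*m + 2*u + 4), m, 3*x - 6)[m + 2] + 3*store(store(vec, u, -2*m + 2*u + 4), m, 3*x - 6)[u + 3] + 2*u + 7


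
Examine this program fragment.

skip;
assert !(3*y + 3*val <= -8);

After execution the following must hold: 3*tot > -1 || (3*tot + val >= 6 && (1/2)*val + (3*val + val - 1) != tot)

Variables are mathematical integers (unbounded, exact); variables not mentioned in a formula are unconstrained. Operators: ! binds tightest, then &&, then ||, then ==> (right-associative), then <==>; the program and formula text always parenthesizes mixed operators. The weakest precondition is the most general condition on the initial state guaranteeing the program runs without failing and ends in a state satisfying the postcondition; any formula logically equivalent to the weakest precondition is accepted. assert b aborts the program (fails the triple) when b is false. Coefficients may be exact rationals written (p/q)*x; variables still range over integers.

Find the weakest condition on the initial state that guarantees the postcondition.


Working backward. After the program, the postcondition 3*tot > -1 || (3*tot + val >= 6 && (1/2)*val + (3*val + val - 1) != tot) must hold; in canonical form it is 3*tot > -1 || (3*tot + val >= 6 && (9/2)*val != tot + 1).
Before assert !(3*y + 3*val <= -8): (!(3*val + 3*y <= -8)) && (3*tot > -1 || (3*tot + val >= 6 && (9/2)*val != tot + 1))
Before skip: (!(3*val + 3*y <= -8)) && (3*tot > -1 || (3*tot + val >= 6 && (9/2)*val != tot + 1))
Answer: WP = (!(3*val + 3*y <= -8)) && (3*tot > -1 || (3*tot + val >= 6 && (9/2)*val != tot + 1))


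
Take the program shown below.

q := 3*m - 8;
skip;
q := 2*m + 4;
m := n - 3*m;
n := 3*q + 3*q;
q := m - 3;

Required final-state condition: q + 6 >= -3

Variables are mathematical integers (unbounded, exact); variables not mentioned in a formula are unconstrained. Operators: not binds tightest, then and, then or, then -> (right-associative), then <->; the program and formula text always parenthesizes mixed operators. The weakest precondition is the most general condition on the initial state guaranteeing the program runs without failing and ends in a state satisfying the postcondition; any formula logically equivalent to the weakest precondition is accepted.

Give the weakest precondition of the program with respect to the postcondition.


Working backward. After the program, the postcondition q + 6 >= -3 must hold; in canonical form it is q >= -9.
Before q := m - 3: m >= -6
Before n := 3*q + 3*q: m >= -6
Before m := n - 3*m: n >= 3*m - 6
Before q := 2*m + 4: n >= 3*m - 6
Before skip: n >= 3*m - 6
Before q := 3*m - 8: n >= 3*m - 6
Answer: WP = n >= 3*m - 6


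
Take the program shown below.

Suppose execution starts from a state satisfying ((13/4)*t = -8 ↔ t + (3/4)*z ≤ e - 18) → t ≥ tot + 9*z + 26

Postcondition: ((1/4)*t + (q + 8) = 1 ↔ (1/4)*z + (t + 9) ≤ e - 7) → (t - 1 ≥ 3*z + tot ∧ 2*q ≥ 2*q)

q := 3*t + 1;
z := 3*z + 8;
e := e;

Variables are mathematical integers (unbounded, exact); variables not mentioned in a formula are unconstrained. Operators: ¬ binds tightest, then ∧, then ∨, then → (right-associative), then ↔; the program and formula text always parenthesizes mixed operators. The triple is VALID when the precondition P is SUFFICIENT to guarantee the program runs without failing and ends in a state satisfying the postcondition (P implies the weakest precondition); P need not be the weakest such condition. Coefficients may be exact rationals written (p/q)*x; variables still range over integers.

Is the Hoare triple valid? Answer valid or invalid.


Working backward. After the program, the postcondition ((1/4)*t + (q + 8) = 1 ↔ (1/4)*z + (t + 9) ≤ e - 7) → (t - 1 ≥ 3*z + tot ∧ 2*q ≥ 2*q) must hold; in canonical form it is (q + (1/4)*t = -7 ↔ t + (1/4)*z ≤ e - 16) → t ≥ tot + 3*z + 1.
Before e := e: (q + (1/4)*t = -7 ↔ t + (1/4)*z ≤ e - 16) → t ≥ tot + 3*z + 1
Before z := 3*z + 8: (q + (1/4)*t = -7 ↔ t + (3/4)*z ≤ e - 18) → t ≥ tot + 9*z + 25
Before q := 3*t + 1: ((13/4)*t = -8 ↔ t + (3/4)*z ≤ e - 18) → t ≥ tot + 9*z + 25
The weakest precondition is ((13/4)*t = -8 ↔ t + (3/4)*z ≤ e - 18) → t ≥ tot + 9*z + 25.
Check whether ((13/4)*t = -8 ↔ t + (3/4)*z ≤ e - 18) → t ≥ tot + 9*z + 26 implies it.
Every state satisfying the precondition satisfies the weakest precondition: the implication holds.
Answer: valid
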